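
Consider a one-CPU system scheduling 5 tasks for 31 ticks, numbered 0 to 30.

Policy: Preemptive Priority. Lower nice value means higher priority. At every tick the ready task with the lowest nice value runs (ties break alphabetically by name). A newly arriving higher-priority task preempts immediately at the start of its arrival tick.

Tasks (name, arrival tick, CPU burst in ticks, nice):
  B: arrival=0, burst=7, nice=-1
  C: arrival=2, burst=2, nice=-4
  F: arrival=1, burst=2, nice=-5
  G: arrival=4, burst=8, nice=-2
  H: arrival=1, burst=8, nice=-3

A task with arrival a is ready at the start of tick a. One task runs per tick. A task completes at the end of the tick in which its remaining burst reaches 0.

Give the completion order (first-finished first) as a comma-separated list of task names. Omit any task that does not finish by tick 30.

completion order = F, C, H, G, B

t=0: ready={B} → run B
t=1: ready={B,F,H} → run F
t=2: ready={B,C,F,H} → run F
t=3: ready={B,C,H} → run C
t=4: ready={B,C,G,H} → run C
t=5: ready={B,G,H} → run H
t=6: ready={B,G,H} → run H
t=7: ready={B,G,H} → run H
t=8: ready={B,G,H} → run H
t=9: ready={B,G,H} → run H
t=10: ready={B,G,H} → run H
t=11: ready={B,G,H} → run H
t=12: ready={B,G,H} → run H
t=13: ready={B,G} → run G
t=14: ready={B,G} → run G
t=15: ready={B,G} → run G
t=16: ready={B,G} → run G
t=17: ready={B,G} → run G
t=18: ready={B,G} → run G
t=19: ready={B,G} → run G
t=20: ready={B,G} → run G
t=21: ready={B} → run B
t=22: ready={B} → run B
t=23: ready={B} → run B
t=24: ready={B} → run B
t=25: ready={B} → run B
t=26: ready={B} → run B
t=27: (idle)
t=28: (idle)
t=29: (idle)
t=30: (idle)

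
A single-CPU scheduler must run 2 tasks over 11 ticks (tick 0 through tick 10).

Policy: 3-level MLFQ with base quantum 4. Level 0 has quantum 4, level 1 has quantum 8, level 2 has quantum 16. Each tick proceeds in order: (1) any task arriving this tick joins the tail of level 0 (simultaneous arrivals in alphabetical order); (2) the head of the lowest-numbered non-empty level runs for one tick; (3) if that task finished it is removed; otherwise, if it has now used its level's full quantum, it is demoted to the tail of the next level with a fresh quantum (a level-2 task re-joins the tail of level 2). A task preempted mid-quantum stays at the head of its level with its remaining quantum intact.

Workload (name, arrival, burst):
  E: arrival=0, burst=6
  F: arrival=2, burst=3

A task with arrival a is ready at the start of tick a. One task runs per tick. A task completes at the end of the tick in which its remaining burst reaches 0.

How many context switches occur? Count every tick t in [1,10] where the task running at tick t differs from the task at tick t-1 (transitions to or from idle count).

t=0: L0/L1/L2 = E/-/- → run E
t=1: L0/L1/L2 = E/-/- → run E
t=2: L0/L1/L2 = EF/-/- → run E
t=3: L0/L1/L2 = EF/-/- → run E
t=4: L0/L1/L2 = F/E/- → run F
t=5: L0/L1/L2 = F/E/- → run F
t=6: L0/L1/L2 = F/E/- → run F
t=7: L0/L1/L2 = -/E/- → run E
t=8: L0/L1/L2 = -/E/- → run E
t=9: (idle)
t=10: (idle)

context switches = 3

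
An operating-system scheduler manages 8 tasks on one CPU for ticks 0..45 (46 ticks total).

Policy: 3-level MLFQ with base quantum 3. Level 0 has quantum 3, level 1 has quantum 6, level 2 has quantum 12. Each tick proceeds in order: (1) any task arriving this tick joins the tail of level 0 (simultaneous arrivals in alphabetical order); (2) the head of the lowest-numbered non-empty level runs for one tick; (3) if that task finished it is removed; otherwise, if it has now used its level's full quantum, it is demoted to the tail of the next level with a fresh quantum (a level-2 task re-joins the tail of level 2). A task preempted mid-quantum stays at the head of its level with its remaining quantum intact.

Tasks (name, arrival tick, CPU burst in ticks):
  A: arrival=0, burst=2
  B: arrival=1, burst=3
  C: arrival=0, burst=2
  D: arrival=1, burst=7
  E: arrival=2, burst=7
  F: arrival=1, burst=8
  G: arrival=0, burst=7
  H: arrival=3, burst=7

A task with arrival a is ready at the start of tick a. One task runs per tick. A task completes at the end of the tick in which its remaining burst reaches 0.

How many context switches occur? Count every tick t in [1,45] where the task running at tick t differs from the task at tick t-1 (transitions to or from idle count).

t=0: L0/L1/L2 = ACG/-/- → run A
t=1: L0/L1/L2 = ACGBDF/-/- → run A
t=2: L0/L1/L2 = CGBDFE/-/- → run C
t=3: L0/L1/L2 = CGBDFEH/-/- → run C
t=4: L0/L1/L2 = GBDFEH/-/- → run G
t=5: L0/L1/L2 = GBDFEH/-/- → run G
t=6: L0/L1/L2 = GBDFEH/-/- → run G
t=7: L0/L1/L2 = BDFEH/G/- → run B
t=8: L0/L1/L2 = BDFEH/G/- → run B
t=9: L0/L1/L2 = BDFEH/G/- → run B
t=10: L0/L1/L2 = DFEH/G/- → run D
t=11: L0/L1/L2 = DFEH/G/- → run D
t=12: L0/L1/L2 = DFEH/G/- → run D
t=13: L0/L1/L2 = FEH/GD/- → run F
t=14: L0/L1/L2 = FEH/GD/- → run F
t=15: L0/L1/L2 = FEH/GD/- → run F
t=16: L0/L1/L2 = EH/GDF/- → run E
t=17: L0/L1/L2 = EH/GDF/- → run E
t=18: L0/L1/L2 = EH/GDF/- → run E
t=19: L0/L1/L2 = H/GDFE/- → run H
t=20: L0/L1/L2 = H/GDFE/- → run H
t=21: L0/L1/L2 = H/GDFE/- → run H
t=22: L0/L1/L2 = -/GDFEH/- → run G
t=23: L0/L1/L2 = -/GDFEH/- → run G
t=24: L0/L1/L2 = -/GDFEH/- → run G
t=25: L0/L1/L2 = -/GDFEH/- → run G
t=26: L0/L1/L2 = -/DFEH/- → run D
t=27: L0/L1/L2 = -/DFEH/- → run D
t=28: L0/L1/L2 = -/DFEH/- → run D
t=29: L0/L1/L2 = -/DFEH/- → run D
t=30: L0/L1/L2 = -/FEH/- → run F
t=31: L0/L1/L2 = -/FEH/- → run F
t=32: L0/L1/L2 = -/FEH/- → run F
t=33: L0/L1/L2 = -/FEH/- → run F
t=34: L0/L1/L2 = -/FEH/- → run F
t=35: L0/L1/L2 = -/EH/- → run E
t=36: L0/L1/L2 = -/EH/- → run E
t=37: L0/L1/L2 = -/EH/- → run E
t=38: L0/L1/L2 = -/EH/- → run E
t=39: L0/L1/L2 = -/H/- → run H
t=40: L0/L1/L2 = -/H/- → run H
t=41: L0/L1/L2 = -/H/- → run H
t=42: L0/L1/L2 = -/H/- → run H
t=43: (idle)
t=44: (idle)
t=45: (idle)

context switches = 13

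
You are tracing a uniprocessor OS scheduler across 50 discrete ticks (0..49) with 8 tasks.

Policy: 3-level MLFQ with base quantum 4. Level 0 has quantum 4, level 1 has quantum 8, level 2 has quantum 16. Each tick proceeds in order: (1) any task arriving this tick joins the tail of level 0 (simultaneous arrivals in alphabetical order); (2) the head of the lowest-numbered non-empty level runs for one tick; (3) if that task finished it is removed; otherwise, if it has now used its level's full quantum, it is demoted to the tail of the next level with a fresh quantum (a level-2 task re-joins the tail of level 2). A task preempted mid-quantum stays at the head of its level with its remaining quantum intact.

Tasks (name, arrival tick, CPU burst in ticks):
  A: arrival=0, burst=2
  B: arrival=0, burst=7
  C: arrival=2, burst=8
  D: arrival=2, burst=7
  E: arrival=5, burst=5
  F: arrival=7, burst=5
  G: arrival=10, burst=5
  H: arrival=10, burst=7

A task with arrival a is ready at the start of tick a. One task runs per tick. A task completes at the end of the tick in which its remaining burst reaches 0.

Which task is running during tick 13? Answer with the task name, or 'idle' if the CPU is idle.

running at tick 13 = D

t=0: L0/L1/L2 = AB/-/- → run A
t=1: L0/L1/L2 = AB/-/- → run A
t=2: L0/L1/L2 = BCD/-/- → run B
t=3: L0/L1/L2 = BCD/-/- → run B
t=4: L0/L1/L2 = BCD/-/- → run B
t=5: L0/L1/L2 = BCDE/-/- → run B
t=6: L0/L1/L2 = CDE/B/- → run C
t=7: L0/L1/L2 = CDEF/B/- → run C
t=8: L0/L1/L2 = CDEF/B/- → run C
t=9: L0/L1/L2 = CDEF/B/- → run C
t=10: L0/L1/L2 = DEFGH/BC/- → run D
t=11: L0/L1/L2 = DEFGH/BC/- → run D
t=12: L0/L1/L2 = DEFGH/BC/- → run D
t=13: L0/L1/L2 = DEFGH/BC/- → run D
t=14: L0/L1/L2 = EFGH/BCD/- → run E
t=15: L0/L1/L2 = EFGH/BCD/- → run E
t=16: L0/L1/L2 = EFGH/BCD/- → run E
t=17: L0/L1/L2 = EFGH/BCD/- → run E
t=18: L0/L1/L2 = FGH/BCDE/- → run F
t=19: L0/L1/L2 = FGH/BCDE/- → run F
t=20: L0/L1/L2 = FGH/BCDE/- → run F
t=21: L0/L1/L2 = FGH/BCDE/- → run F
t=22: L0/L1/L2 = GH/BCDEF/- → run G
t=23: L0/L1/L2 = GH/BCDEF/- → run G
t=24: L0/L1/L2 = GH/BCDEF/- → run G
t=25: L0/L1/L2 = GH/BCDEF/- → run G
t=26: L0/L1/L2 = H/BCDEFG/- → run H
t=27: L0/L1/L2 = H/BCDEFG/- → run H
t=28: L0/L1/L2 = H/BCDEFG/- → run H
t=29: L0/L1/L2 = H/BCDEFG/- → run H
t=30: L0/L1/L2 = -/BCDEFGH/- → run B
t=31: L0/L1/L2 = -/BCDEFGH/- → run B
t=32: L0/L1/L2 = -/BCDEFGH/- → run B
t=33: L0/L1/L2 = -/CDEFGH/- → run C
t=34: L0/L1/L2 = -/CDEFGH/- → run C
t=35: L0/L1/L2 = -/CDEFGH/- → run C
t=36: L0/L1/L2 = -/CDEFGH/- → run C
t=37: L0/L1/L2 = -/DEFGH/- → run D
t=38: L0/L1/L2 = -/DEFGH/- → run D
t=39: L0/L1/L2 = -/DEFGH/- → run D
t=40: L0/L1/L2 = -/EFGH/- → run E
t=41: L0/L1/L2 = -/FGH/- → run F
t=42: L0/L1/L2 = -/GH/- → run G
t=43: L0/L1/L2 = -/H/- → run H
t=44: L0/L1/L2 = -/H/- → run H
t=45: L0/L1/L2 = -/H/- → run H
t=46: (idle)
t=47: (idle)
t=48: (idle)
t=49: (idle)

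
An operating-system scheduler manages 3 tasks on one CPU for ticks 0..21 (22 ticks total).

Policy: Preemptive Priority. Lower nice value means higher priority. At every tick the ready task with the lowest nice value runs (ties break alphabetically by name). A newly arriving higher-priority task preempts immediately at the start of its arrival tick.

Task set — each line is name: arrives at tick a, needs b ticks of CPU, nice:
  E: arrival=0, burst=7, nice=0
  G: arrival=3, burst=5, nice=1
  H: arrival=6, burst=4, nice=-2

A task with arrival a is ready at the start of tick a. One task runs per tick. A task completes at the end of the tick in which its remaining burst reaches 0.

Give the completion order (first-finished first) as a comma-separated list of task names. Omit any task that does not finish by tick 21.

t=0: ready={E} → run E
t=1: ready={E} → run E
t=2: ready={E} → run E
t=3: ready={E,G} → run E
t=4: ready={E,G} → run E
t=5: ready={E,G} → run E
t=6: ready={E,G,H} → run H
t=7: ready={E,G,H} → run H
t=8: ready={E,G,H} → run H
t=9: ready={E,G,H} → run H
t=10: ready={E,G} → run E
t=11: ready={G} → run G
t=12: ready={G} → run G
t=13: ready={G} → run G
t=14: ready={G} → run G
t=15: ready={G} → run G
t=16: (idle)
t=17: (idle)
t=18: (idle)
t=19: (idle)
t=20: (idle)
t=21: (idle)

completion order = H, E, G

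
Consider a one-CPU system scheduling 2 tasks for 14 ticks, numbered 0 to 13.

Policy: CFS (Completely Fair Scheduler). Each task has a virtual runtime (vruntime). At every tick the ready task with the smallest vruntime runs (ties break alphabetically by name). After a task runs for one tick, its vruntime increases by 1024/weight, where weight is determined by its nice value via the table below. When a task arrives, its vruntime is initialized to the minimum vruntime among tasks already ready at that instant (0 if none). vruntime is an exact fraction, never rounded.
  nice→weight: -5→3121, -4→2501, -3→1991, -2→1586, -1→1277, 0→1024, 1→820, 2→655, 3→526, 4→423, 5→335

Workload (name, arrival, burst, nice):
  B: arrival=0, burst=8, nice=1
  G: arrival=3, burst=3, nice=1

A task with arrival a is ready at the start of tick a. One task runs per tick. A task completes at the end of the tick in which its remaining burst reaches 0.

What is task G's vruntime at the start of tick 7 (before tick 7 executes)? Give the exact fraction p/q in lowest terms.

t=0: vr[B=0] → run B
t=1: vr[B=256/205] → run B
t=2: vr[B=512/205] → run B
t=3: vr[B=768/205 G=768/205] → run B
t=4: vr[B=1024/205 G=768/205] → run G
t=5: vr[B=1024/205 G=1024/205] → run B
t=6: vr[B=256/41 G=1024/205] → run G
t=7: vr[B=256/41 G=256/41] → run B
t=8: vr[B=1536/205 G=256/41] → run G
t=9: vr[B=1536/205] → run B
t=10: vr[B=1792/205] → run B
t=11: (idle)
t=12: (idle)
t=13: (idle)

vruntime(G, start of tick 7) = 256/41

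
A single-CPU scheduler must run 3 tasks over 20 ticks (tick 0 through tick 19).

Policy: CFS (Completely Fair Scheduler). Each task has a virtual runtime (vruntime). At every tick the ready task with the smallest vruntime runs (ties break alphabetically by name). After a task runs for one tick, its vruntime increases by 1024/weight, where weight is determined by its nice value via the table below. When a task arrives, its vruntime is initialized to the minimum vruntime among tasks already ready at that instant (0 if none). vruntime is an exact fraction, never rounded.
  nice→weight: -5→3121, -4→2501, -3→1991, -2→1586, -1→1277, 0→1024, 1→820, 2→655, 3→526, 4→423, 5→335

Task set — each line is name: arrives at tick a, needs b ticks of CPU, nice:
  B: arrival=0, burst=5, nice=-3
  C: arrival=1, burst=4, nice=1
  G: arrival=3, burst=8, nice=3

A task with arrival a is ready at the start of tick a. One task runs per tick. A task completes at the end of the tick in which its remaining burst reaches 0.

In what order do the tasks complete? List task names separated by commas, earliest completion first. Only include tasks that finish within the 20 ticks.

completion order = B, C, G

t=0: vr[B=0] → run B
t=1: vr[B=1024/1991 C=1024/1991] → run B
t=2: vr[B=2048/1991 C=1024/1991] → run C
t=3: vr[B=2048/1991 C=719616/408155 G=2048/1991] → run B
t=4: vr[B=3072/1991 C=719616/408155 G=2048/1991] → run G
t=5: vr[B=3072/1991 C=719616/408155 G=1558016/523633] → run B
t=6: vr[B=4096/1991 C=719616/408155 G=1558016/523633] → run C
t=7: vr[B=4096/1991 C=1229312/408155 G=1558016/523633] → run B
t=8: vr[C=1229312/408155 G=1558016/523633] → run G
t=9: vr[C=1229312/408155 G=2577408/523633] → run C
t=10: vr[C=1739008/408155 G=2577408/523633] → run C
t=11: vr[G=2577408/523633] → run G
t=12: vr[G=3596800/523633] → run G
t=13: vr[G=4616192/523633] → run G
t=14: vr[G=5635584/523633] → run G
t=15: vr[G=6654976/523633] → run G
t=16: vr[G=7674368/523633] → run G
t=17: (idle)
t=18: (idle)
t=19: (idle)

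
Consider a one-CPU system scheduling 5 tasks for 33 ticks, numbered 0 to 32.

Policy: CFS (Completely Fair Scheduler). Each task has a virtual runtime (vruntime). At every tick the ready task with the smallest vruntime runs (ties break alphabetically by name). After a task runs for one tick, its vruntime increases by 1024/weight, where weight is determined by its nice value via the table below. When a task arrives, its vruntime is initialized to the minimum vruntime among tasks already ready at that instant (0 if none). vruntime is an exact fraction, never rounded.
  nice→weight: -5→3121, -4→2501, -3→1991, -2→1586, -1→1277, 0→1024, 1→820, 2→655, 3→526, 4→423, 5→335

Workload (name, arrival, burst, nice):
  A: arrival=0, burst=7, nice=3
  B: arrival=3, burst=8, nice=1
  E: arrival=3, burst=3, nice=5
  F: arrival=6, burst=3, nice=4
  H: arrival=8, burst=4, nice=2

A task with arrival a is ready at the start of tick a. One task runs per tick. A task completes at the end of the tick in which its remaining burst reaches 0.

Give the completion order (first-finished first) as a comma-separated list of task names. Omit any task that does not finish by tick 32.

t=0: vr[A=0] → run A
t=1: vr[A=512/263] → run A
t=2: vr[A=1024/263] → run A
t=3: vr[A=1536/263 B=1536/263 E=1536/263] → run A
t=4: vr[A=2048/263 B=1536/263 E=1536/263] → run B
t=5: vr[A=2048/263 B=382208/53915 E=1536/263] → run E
t=6: vr[A=2048/263 B=382208/53915 E=783872/88105 F=382208/53915] → run B
t=7: vr[A=2048/263 B=449536/53915 E=783872/88105 F=382208/53915] → run F
t=8: vr[A=2048/263 B=449536/53915 E=783872/88105 F=216882944/22806045 H=2048/263] → run A
t=9: vr[A=2560/263 B=449536/53915 E=783872/88105 F=216882944/22806045 H=2048/263] → run H
t=10: vr[A=2560/263 B=449536/53915 E=783872/88105 F=216882944/22806045 H=1610752/172265] → run B
t=11: vr[A=2560/263 B=516864/53915 E=783872/88105 F=216882944/22806045 H=1610752/172265] → run E
t=12: vr[A=2560/263 B=516864/53915 E=1053184/88105 F=216882944/22806045 H=1610752/172265] → run H
t=13: vr[A=2560/263 B=516864/53915 E=1053184/88105 F=216882944/22806045 H=1880064/172265] → run F
t=14: vr[A=2560/263 B=516864/53915 E=1053184/88105 F=272091904/22806045 H=1880064/172265] → run B
t=15: vr[A=2560/263 B=584192/53915 E=1053184/88105 F=272091904/22806045 H=1880064/172265] → run A
t=16: vr[A=3072/263 B=584192/53915 E=1053184/88105 F=272091904/22806045 H=1880064/172265] → run B
t=17: vr[A=3072/263 B=130304/10783 E=1053184/88105 F=272091904/22806045 H=1880064/172265] → run H
t=18: vr[A=3072/263 B=130304/10783 E=1053184/88105 F=272091904/22806045 H=2149376/172265] → run A
t=19: vr[B=130304/10783 E=1053184/88105 F=272091904/22806045 H=2149376/172265] → run F
t=20: vr[B=130304/10783 E=1053184/88105 H=2149376/172265] → run E
t=21: vr[B=130304/10783 H=2149376/172265] → run B
t=22: vr[B=718848/53915 H=2149376/172265] → run H
t=23: vr[B=718848/53915] → run B
t=24: vr[B=786176/53915] → run B
t=25: (idle)
t=26: (idle)
t=27: (idle)
t=28: (idle)
t=29: (idle)
t=30: (idle)
t=31: (idle)
t=32: (idle)

completion order = A, F, E, H, B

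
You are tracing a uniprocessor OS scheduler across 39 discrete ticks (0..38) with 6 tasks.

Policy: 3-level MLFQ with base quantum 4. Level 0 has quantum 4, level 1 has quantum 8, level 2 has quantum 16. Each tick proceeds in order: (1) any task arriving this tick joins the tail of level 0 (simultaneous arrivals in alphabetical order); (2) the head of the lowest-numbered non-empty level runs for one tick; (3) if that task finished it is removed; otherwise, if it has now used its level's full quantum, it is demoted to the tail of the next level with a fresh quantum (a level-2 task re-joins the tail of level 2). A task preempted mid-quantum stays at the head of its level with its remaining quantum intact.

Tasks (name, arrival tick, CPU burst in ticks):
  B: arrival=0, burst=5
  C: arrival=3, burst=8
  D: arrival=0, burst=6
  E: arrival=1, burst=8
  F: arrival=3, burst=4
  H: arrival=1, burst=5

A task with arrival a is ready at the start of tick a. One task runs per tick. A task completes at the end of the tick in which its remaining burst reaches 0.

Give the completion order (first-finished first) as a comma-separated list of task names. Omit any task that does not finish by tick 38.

t=0: L0/L1/L2 = BD/-/- → run B
t=1: L0/L1/L2 = BDEH/-/- → run B
t=2: L0/L1/L2 = BDEH/-/- → run B
t=3: L0/L1/L2 = BDEHCF/-/- → run B
t=4: L0/L1/L2 = DEHCF/B/- → run D
t=5: L0/L1/L2 = DEHCF/B/- → run D
t=6: L0/L1/L2 = DEHCF/B/- → run D
t=7: L0/L1/L2 = DEHCF/B/- → run D
t=8: L0/L1/L2 = EHCF/BD/- → run E
t=9: L0/L1/L2 = EHCF/BD/- → run E
t=10: L0/L1/L2 = EHCF/BD/- → run E
t=11: L0/L1/L2 = EHCF/BD/- → run E
t=12: L0/L1/L2 = HCF/BDE/- → run H
t=13: L0/L1/L2 = HCF/BDE/- → run H
t=14: L0/L1/L2 = HCF/BDE/- → run H
t=15: L0/L1/L2 = HCF/BDE/- → run H
t=16: L0/L1/L2 = CF/BDEH/- → run C
t=17: L0/L1/L2 = CF/BDEH/- → run C
t=18: L0/L1/L2 = CF/BDEH/- → run C
t=19: L0/L1/L2 = CF/BDEH/- → run C
t=20: L0/L1/L2 = F/BDEHC/- → run F
t=21: L0/L1/L2 = F/BDEHC/- → run F
t=22: L0/L1/L2 = F/BDEHC/- → run F
t=23: L0/L1/L2 = F/BDEHC/- → run F
t=24: L0/L1/L2 = -/BDEHC/- → run B
t=25: L0/L1/L2 = -/DEHC/- → run D
t=26: L0/L1/L2 = -/DEHC/- → run D
t=27: L0/L1/L2 = -/EHC/- → run E
t=28: L0/L1/L2 = -/EHC/- → run E
t=29: L0/L1/L2 = -/EHC/- → run E
t=30: L0/L1/L2 = -/EHC/- → run E
t=31: L0/L1/L2 = -/HC/- → run H
t=32: L0/L1/L2 = -/C/- → run C
t=33: L0/L1/L2 = -/C/- → run C
t=34: L0/L1/L2 = -/C/- → run C
t=35: L0/L1/L2 = -/C/- → run C
t=36: (idle)
t=37: (idle)
t=38: (idle)

completion order = F, B, D, E, H, C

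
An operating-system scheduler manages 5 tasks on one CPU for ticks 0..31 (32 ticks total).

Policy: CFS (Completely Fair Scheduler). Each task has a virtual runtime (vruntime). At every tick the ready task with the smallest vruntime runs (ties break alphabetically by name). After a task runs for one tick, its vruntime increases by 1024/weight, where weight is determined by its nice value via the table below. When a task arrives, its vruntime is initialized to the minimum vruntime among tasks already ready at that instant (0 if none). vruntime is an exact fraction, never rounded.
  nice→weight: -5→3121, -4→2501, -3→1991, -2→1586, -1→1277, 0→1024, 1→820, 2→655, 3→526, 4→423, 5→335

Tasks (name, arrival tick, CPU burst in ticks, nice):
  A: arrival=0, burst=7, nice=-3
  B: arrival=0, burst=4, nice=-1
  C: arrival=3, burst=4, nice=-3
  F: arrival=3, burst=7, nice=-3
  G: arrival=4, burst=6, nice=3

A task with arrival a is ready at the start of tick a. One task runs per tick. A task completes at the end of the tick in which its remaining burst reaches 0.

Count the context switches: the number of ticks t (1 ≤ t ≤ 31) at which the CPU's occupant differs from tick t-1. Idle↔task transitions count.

t=0: vr[A=0 B=0] → run A
t=1: vr[A=1024/1991 B=0] → run B
t=2: vr[A=1024/1991 B=1024/1277] → run A
t=3: vr[A=2048/1991 B=1024/1277 C=1024/1277 F=1024/1277] → run B
t=4: vr[A=2048/1991 B=2048/1277 C=1024/1277 F=1024/1277 G=1024/1277] → run C
t=5: vr[A=2048/1991 B=2048/1277 C=3346432/2542507 F=1024/1277 G=1024/1277] → run F
t=6: vr[A=2048/1991 B=2048/1277 C=3346432/2542507 F=3346432/2542507 G=1024/1277] → run G
t=7: vr[A=2048/1991 B=2048/1277 C=3346432/2542507 F=3346432/2542507 G=923136/335851] → run A
t=8: vr[A=3072/1991 B=2048/1277 C=3346432/2542507 F=3346432/2542507 G=923136/335851] → run C
t=9: vr[A=3072/1991 B=2048/1277 C=4654080/2542507 F=3346432/2542507 G=923136/335851] → run F
t=10: vr[A=3072/1991 B=2048/1277 C=4654080/2542507 F=4654080/2542507 G=923136/335851] → run A
t=11: vr[A=4096/1991 B=2048/1277 C=4654080/2542507 F=4654080/2542507 G=923136/335851] → run B
t=12: vr[A=4096/1991 B=3072/1277 C=4654080/2542507 F=4654080/2542507 G=923136/335851] → run C
t=13: vr[A=4096/1991 B=3072/1277 C=5961728/2542507 F=4654080/2542507 G=923136/335851] → run F
t=14: vr[A=4096/1991 B=3072/1277 C=5961728/2542507 F=5961728/2542507 G=923136/335851] → run A
t=15: vr[A=5120/1991 B=3072/1277 C=5961728/2542507 F=5961728/2542507 G=923136/335851] → run C
t=16: vr[A=5120/1991 B=3072/1277 F=5961728/2542507 G=923136/335851] → run F
t=17: vr[A=5120/1991 B=3072/1277 F=7269376/2542507 G=923136/335851] → run B
t=18: vr[A=5120/1991 F=7269376/2542507 G=923136/335851] → run A
t=19: vr[A=6144/1991 F=7269376/2542507 G=923136/335851] → run G
t=20: vr[A=6144/1991 F=7269376/2542507 G=1576960/335851] → run F
t=21: vr[A=6144/1991 F=8577024/2542507 G=1576960/335851] → run A
t=22: vr[F=8577024/2542507 G=1576960/335851] → run F
t=23: vr[F=9884672/2542507 G=1576960/335851] → run F
t=24: vr[G=1576960/335851] → run G
t=25: vr[G=2230784/335851] → run G
t=26: vr[G=2884608/335851] → run G
t=27: vr[G=3538432/335851] → run G
t=28: (idle)
t=29: (idle)
t=30: (idle)
t=31: (idle)

context switches = 24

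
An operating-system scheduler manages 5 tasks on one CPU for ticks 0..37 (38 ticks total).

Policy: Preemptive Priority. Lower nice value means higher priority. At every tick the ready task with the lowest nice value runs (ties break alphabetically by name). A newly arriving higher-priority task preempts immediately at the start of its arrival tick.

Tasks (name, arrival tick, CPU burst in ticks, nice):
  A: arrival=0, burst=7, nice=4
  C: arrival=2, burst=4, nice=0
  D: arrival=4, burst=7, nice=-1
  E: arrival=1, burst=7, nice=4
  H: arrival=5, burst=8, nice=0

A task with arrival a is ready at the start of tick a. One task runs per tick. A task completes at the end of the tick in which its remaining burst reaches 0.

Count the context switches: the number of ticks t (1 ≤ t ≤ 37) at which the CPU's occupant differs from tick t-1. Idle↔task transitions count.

context switches = 7

t=0: ready={A} → run A
t=1: ready={A,E} → run A
t=2: ready={A,C,E} → run C
t=3: ready={A,C,E} → run C
t=4: ready={A,C,D,E} → run D
t=5: ready={A,C,D,E,H} → run D
t=6: ready={A,C,D,E,H} → run D
t=7: ready={A,C,D,E,H} → run D
t=8: ready={A,C,D,E,H} → run D
t=9: ready={A,C,D,E,H} → run D
t=10: ready={A,C,D,E,H} → run D
t=11: ready={A,C,E,H} → run C
t=12: ready={A,C,E,H} → run C
t=13: ready={A,E,H} → run H
t=14: ready={A,E,H} → run H
t=15: ready={A,E,H} → run H
t=16: ready={A,E,H} → run H
t=17: ready={A,E,H} → run H
t=18: ready={A,E,H} → run H
t=19: ready={A,E,H} → run H
t=20: ready={A,E,H} → run H
t=21: ready={A,E} → run A
t=22: ready={A,E} → run A
t=23: ready={A,E} → run A
t=24: ready={A,E} → run A
t=25: ready={A,E} → run A
t=26: ready={E} → run E
t=27: ready={E} → run E
t=28: ready={E} → run E
t=29: ready={E} → run E
t=30: ready={E} → run E
t=31: ready={E} → run E
t=32: ready={E} → run E
t=33: (idle)
t=34: (idle)
t=35: (idle)
t=36: (idle)
t=37: (idle)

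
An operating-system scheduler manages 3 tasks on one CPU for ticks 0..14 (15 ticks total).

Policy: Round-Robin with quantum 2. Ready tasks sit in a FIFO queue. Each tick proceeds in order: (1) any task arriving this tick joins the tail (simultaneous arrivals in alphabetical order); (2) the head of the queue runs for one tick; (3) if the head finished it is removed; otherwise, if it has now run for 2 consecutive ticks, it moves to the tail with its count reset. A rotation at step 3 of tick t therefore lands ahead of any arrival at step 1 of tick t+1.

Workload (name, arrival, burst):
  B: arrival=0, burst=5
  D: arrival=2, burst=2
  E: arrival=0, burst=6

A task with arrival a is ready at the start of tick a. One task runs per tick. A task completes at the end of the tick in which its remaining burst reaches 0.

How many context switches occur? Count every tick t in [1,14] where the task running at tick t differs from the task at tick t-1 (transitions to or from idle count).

t=0: queue=[B,E] q_used=0 → run B
t=1: queue=[B,E] q_used=1 → run B
t=2: queue=[E,B,D] q_used=0 → run E
t=3: queue=[E,B,D] q_used=1 → run E
t=4: queue=[B,D,E] q_used=0 → run B
t=5: queue=[B,D,E] q_used=1 → run B
t=6: queue=[D,E,B] q_used=0 → run D
t=7: queue=[D,E,B] q_used=1 → run D
t=8: queue=[E,B] q_used=0 → run E
t=9: queue=[E,B] q_used=1 → run E
t=10: queue=[B,E] q_used=0 → run B
t=11: queue=[E] q_used=0 → run E
t=12: queue=[E] q_used=1 → run E
t=13: (idle)
t=14: (idle)

context switches = 7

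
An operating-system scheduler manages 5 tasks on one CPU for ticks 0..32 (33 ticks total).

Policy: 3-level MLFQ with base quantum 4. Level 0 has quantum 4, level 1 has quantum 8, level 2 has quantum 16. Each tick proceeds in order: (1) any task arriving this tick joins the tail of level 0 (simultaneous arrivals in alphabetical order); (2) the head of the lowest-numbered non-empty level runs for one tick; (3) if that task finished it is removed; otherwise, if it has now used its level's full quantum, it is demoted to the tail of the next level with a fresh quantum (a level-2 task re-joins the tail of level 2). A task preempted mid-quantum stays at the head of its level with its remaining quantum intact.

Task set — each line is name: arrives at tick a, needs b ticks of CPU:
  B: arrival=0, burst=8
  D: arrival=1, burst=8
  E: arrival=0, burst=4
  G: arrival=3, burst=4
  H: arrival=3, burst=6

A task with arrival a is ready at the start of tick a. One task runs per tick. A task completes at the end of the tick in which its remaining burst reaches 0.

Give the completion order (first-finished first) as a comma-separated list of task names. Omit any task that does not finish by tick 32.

completion order = E, G, B, D, H

t=0: L0/L1/L2 = BE/-/- → run B
t=1: L0/L1/L2 = BED/-/- → run B
t=2: L0/L1/L2 = BED/-/- → run B
t=3: L0/L1/L2 = BEDGH/-/- → run B
t=4: L0/L1/L2 = EDGH/B/- → run E
t=5: L0/L1/L2 = EDGH/B/- → run E
t=6: L0/L1/L2 = EDGH/B/- → run E
t=7: L0/L1/L2 = EDGH/B/- → run E
t=8: L0/L1/L2 = DGH/B/- → run D
t=9: L0/L1/L2 = DGH/B/- → run D
t=10: L0/L1/L2 = DGH/B/- → run D
t=11: L0/L1/L2 = DGH/B/- → run D
t=12: L0/L1/L2 = GH/BD/- → run G
t=13: L0/L1/L2 = GH/BD/- → run G
t=14: L0/L1/L2 = GH/BD/- → run G
t=15: L0/L1/L2 = GH/BD/- → run G
t=16: L0/L1/L2 = H/BD/- → run H
t=17: L0/L1/L2 = H/BD/- → run H
t=18: L0/L1/L2 = H/BD/- → run H
t=19: L0/L1/L2 = H/BD/- → run H
t=20: L0/L1/L2 = -/BDH/- → run B
t=21: L0/L1/L2 = -/BDH/- → run B
t=22: L0/L1/L2 = -/BDH/- → run B
t=23: L0/L1/L2 = -/BDH/- → run B
t=24: L0/L1/L2 = -/DH/- → run D
t=25: L0/L1/L2 = -/DH/- → run D
t=26: L0/L1/L2 = -/DH/- → run D
t=27: L0/L1/L2 = -/DH/- → run D
t=28: L0/L1/L2 = -/H/- → run H
t=29: L0/L1/L2 = -/H/- → run H
t=30: (idle)
t=31: (idle)
t=32: (idle)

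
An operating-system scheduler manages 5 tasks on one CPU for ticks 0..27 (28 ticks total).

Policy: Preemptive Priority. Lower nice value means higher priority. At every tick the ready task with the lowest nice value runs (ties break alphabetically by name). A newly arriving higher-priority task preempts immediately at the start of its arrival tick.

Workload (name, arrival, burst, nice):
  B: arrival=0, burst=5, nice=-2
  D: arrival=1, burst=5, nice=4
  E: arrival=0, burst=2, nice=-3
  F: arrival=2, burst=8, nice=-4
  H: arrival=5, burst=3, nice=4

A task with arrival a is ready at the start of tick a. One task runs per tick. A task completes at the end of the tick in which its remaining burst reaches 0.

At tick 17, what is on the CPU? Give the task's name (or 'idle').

t=0: ready={B,E} → run E
t=1: ready={B,D,E} → run E
t=2: ready={B,D,F} → run F
t=3: ready={B,D,F} → run F
t=4: ready={B,D,F} → run F
t=5: ready={B,D,F,H} → run F
t=6: ready={B,D,F,H} → run F
t=7: ready={B,D,F,H} → run F
t=8: ready={B,D,F,H} → run F
t=9: ready={B,D,F,H} → run F
t=10: ready={B,D,H} → run B
t=11: ready={B,D,H} → run B
t=12: ready={B,D,H} → run B
t=13: ready={B,D,H} → run B
t=14: ready={B,D,H} → run B
t=15: ready={D,H} → run D
t=16: ready={D,H} → run D
t=17: ready={D,H} → run D
t=18: ready={D,H} → run D
t=19: ready={D,H} → run D
t=20: ready={H} → run H
t=21: ready={H} → run H
t=22: ready={H} → run H
t=23: (idle)
t=24: (idle)
t=25: (idle)
t=26: (idle)
t=27: (idle)

running at tick 17 = D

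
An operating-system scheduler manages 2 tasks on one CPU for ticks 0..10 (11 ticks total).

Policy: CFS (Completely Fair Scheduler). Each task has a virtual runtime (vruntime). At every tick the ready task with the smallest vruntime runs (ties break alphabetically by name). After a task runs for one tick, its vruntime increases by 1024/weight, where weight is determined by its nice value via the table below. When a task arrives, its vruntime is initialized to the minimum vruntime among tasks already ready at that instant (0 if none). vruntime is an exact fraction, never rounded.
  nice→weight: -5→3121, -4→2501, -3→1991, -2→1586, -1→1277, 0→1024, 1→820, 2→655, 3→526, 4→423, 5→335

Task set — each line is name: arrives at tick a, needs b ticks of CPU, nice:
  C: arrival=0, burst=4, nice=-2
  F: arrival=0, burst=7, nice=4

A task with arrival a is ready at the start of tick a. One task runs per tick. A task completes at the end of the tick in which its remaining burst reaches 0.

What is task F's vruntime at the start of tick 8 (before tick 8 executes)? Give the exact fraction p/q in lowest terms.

t=0: vr[C=0 F=0] → run C
t=1: vr[C=512/793 F=0] → run F
t=2: vr[C=512/793 F=1024/423] → run C
t=3: vr[C=1024/793 F=1024/423] → run C
t=4: vr[C=1536/793 F=1024/423] → run C
t=5: vr[F=1024/423] → run F
t=6: vr[F=2048/423] → run F
t=7: vr[F=1024/141] → run F
t=8: vr[F=4096/423] → run F
t=9: vr[F=5120/423] → run F
t=10: vr[F=2048/141] → run F

vruntime(F, start of tick 8) = 4096/423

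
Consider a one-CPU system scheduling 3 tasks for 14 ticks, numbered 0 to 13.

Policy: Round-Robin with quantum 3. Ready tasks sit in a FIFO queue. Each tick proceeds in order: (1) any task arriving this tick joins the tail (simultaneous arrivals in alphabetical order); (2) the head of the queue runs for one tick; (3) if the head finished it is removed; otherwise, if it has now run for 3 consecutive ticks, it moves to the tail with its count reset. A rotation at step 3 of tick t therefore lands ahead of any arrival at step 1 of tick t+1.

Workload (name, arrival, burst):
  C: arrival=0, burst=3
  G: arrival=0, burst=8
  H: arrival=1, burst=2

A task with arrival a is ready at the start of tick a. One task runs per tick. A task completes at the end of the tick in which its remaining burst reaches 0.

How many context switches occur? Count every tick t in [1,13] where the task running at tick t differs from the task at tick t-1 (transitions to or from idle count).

t=0: queue=[C,G] q_used=0 → run C
t=1: queue=[C,G,H] q_used=1 → run C
t=2: queue=[C,G,H] q_used=2 → run C
t=3: queue=[G,H] q_used=0 → run G
t=4: queue=[G,H] q_used=1 → run G
t=5: queue=[G,H] q_used=2 → run G
t=6: queue=[H,G] q_used=0 → run H
t=7: queue=[H,G] q_used=1 → run H
t=8: queue=[G] q_used=0 → run G
t=9: queue=[G] q_used=1 → run G
t=10: queue=[G] q_used=2 → run G
t=11: queue=[G] q_used=0 → run G
t=12: queue=[G] q_used=1 → run G
t=13: (idle)

context switches = 4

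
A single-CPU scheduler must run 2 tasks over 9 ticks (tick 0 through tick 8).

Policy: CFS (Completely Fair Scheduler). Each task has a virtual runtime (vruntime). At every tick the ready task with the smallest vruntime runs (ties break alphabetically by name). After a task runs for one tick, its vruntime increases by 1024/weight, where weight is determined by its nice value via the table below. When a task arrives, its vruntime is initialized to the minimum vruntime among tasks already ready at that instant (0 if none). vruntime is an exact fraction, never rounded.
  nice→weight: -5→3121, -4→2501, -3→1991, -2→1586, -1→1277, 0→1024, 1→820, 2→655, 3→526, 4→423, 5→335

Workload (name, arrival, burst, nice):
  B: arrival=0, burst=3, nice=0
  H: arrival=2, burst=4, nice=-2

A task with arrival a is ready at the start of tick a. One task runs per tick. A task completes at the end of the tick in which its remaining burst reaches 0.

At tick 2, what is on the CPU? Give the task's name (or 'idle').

t=0: vr[B=0] → run B
t=1: vr[B=1] → run B
t=2: vr[B=2 H=2] → run B
t=3: vr[H=2] → run H
t=4: vr[H=2098/793] → run H
t=5: vr[H=2610/793] → run H
t=6: vr[H=3122/793] → run H
t=7: (idle)
t=8: (idle)

running at tick 2 = B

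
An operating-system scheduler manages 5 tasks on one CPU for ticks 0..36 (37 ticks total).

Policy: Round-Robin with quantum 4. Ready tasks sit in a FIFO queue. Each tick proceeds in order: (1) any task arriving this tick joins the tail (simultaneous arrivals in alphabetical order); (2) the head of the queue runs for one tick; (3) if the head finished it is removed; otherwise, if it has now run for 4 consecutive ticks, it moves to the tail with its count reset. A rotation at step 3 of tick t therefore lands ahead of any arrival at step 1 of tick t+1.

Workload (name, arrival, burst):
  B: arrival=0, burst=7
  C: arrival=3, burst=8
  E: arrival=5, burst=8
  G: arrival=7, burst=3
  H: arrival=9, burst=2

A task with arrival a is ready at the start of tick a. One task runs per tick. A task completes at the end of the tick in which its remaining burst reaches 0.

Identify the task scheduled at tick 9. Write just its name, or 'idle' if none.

running at tick 9 = B

t=0: queue=[B] q_used=0 → run B
t=1: queue=[B] q_used=1 → run B
t=2: queue=[B] q_used=2 → run B
t=3: queue=[B,C] q_used=3 → run B
t=4: queue=[C,B] q_used=0 → run C
t=5: queue=[C,B,E] q_used=1 → run C
t=6: queue=[C,B,E] q_used=2 → run C
t=7: queue=[C,B,E,G] q_used=3 → run C
t=8: queue=[B,E,G,C] q_used=0 → run B
t=9: queue=[B,E,G,C,H] q_used=1 → run B
t=10: queue=[B,E,G,C,H] q_used=2 → run B
t=11: queue=[E,G,C,H] q_used=0 → run E
t=12: queue=[E,G,C,H] q_used=1 → run E
t=13: queue=[E,G,C,H] q_used=2 → run E
t=14: queue=[E,G,C,H] q_used=3 → run E
t=15: queue=[G,C,H,E] q_used=0 → run G
t=16: queue=[G,C,H,E] q_used=1 → run G
t=17: queue=[G,C,H,E] q_used=2 → run G
t=18: queue=[C,H,E] q_used=0 → run C
t=19: queue=[C,H,E] q_used=1 → run C
t=20: queue=[C,H,E] q_used=2 → run C
t=21: queue=[C,H,E] q_used=3 → run C
t=22: queue=[H,E] q_used=0 → run H
t=23: queue=[H,E] q_used=1 → run H
t=24: queue=[E] q_used=0 → run E
t=25: queue=[E] q_used=1 → run E
t=26: queue=[E] q_used=2 → run E
t=27: queue=[E] q_used=3 → run E
t=28: (idle)
t=29: (idle)
t=30: (idle)
t=31: (idle)
t=32: (idle)
t=33: (idle)
t=34: (idle)
t=35: (idle)
t=36: (idle)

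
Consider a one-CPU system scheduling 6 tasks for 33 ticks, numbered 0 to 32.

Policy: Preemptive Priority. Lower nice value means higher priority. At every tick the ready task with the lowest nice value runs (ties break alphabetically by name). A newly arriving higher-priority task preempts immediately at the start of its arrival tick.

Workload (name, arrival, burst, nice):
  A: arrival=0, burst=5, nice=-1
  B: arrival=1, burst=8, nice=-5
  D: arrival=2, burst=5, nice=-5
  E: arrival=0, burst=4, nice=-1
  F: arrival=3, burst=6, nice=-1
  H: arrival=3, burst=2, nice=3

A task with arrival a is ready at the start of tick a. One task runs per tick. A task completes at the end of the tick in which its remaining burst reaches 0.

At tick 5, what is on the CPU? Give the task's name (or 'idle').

t=0: ready={A,E} → run A
t=1: ready={A,B,E} → run B
t=2: ready={A,B,D,E} → run B
t=3: ready={A,B,D,E,F,H} → run B
t=4: ready={A,B,D,E,F,H} → run B
t=5: ready={A,B,D,E,F,H} → run B
t=6: ready={A,B,D,E,F,H} → run B
t=7: ready={A,B,D,E,F,H} → run B
t=8: ready={A,B,D,E,F,H} → run B
t=9: ready={A,D,E,F,H} → run D
t=10: ready={A,D,E,F,H} → run D
t=11: ready={A,D,E,F,H} → run D
t=12: ready={A,D,E,F,H} → run D
t=13: ready={A,D,E,F,H} → run D
t=14: ready={A,E,F,H} → run A
t=15: ready={A,E,F,H} → run A
t=16: ready={A,E,F,H} → run A
t=17: ready={A,E,F,H} → run A
t=18: ready={E,F,H} → run E
t=19: ready={E,F,H} → run E
t=20: ready={E,F,H} → run E
t=21: ready={E,F,H} → run E
t=22: ready={F,H} → run F
t=23: ready={F,H} → run F
t=24: ready={F,H} → run F
t=25: ready={F,H} → run F
t=26: ready={F,H} → run F
t=27: ready={F,H} → run F
t=28: ready={H} → run H
t=29: ready={H} → run H
t=30: (idle)
t=31: (idle)
t=32: (idle)

running at tick 5 = B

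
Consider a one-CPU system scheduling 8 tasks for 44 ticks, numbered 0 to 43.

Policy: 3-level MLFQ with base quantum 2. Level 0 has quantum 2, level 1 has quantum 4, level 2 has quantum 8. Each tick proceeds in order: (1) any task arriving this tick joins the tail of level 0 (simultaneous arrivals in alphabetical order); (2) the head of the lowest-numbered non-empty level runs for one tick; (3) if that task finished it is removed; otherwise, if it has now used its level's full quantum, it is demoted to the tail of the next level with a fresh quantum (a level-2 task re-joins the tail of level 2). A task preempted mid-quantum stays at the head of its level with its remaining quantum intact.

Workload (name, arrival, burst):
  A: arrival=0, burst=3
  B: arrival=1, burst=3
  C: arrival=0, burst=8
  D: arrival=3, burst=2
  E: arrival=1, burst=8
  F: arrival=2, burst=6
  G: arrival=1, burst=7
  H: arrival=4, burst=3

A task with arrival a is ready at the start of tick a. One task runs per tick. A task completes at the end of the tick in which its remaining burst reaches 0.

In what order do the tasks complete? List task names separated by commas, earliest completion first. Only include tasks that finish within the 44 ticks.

completion order = D, A, B, F, H, C, E, G

t=0: L0/L1/L2 = AC/-/- → run A
t=1: L0/L1/L2 = ACBEG/-/- → run A
t=2: L0/L1/L2 = CBEGF/A/- → run C
t=3: L0/L1/L2 = CBEGFD/A/- → run C
t=4: L0/L1/L2 = BEGFDH/AC/- → run B
t=5: L0/L1/L2 = BEGFDH/AC/- → run B
t=6: L0/L1/L2 = EGFDH/ACB/- → run E
t=7: L0/L1/L2 = EGFDH/ACB/- → run E
t=8: L0/L1/L2 = GFDH/ACBE/- → run G
t=9: L0/L1/L2 = GFDH/ACBE/- → run G
t=10: L0/L1/L2 = FDH/ACBEG/- → run F
t=11: L0/L1/L2 = FDH/ACBEG/- → run F
t=12: L0/L1/L2 = DH/ACBEGF/- → run D
t=13: L0/L1/L2 = DH/ACBEGF/- → run D
t=14: L0/L1/L2 = H/ACBEGF/- → run H
t=15: L0/L1/L2 = H/ACBEGF/- → run H
t=16: L0/L1/L2 = -/ACBEGFH/- → run A
t=17: L0/L1/L2 = -/CBEGFH/- → run C
t=18: L0/L1/L2 = -/CBEGFH/- → run C
t=19: L0/L1/L2 = -/CBEGFH/- → run C
t=20: L0/L1/L2 = -/CBEGFH/- → run C
t=21: L0/L1/L2 = -/BEGFH/C → run B
t=22: L0/L1/L2 = -/EGFH/C → run E
t=23: L0/L1/L2 = -/EGFH/C → run E
t=24: L0/L1/L2 = -/EGFH/C → run E
t=25: L0/L1/L2 = -/EGFH/C → run E
t=26: L0/L1/L2 = -/GFH/CE → run G
t=27: L0/L1/L2 = -/GFH/CE → run G
t=28: L0/L1/L2 = -/GFH/CE → run G
t=29: L0/L1/L2 = -/GFH/CE → run G
t=30: L0/L1/L2 = -/FH/CEG → run F
t=31: L0/L1/L2 = -/FH/CEG → run F
t=32: L0/L1/L2 = -/FH/CEG → run F
t=33: L0/L1/L2 = -/FH/CEG → run F
t=34: L0/L1/L2 = -/H/CEG → run H
t=35: L0/L1/L2 = -/-/CEG → run C
t=36: L0/L1/L2 = -/-/CEG → run C
t=37: L0/L1/L2 = -/-/EG → run E
t=38: L0/L1/L2 = -/-/EG → run E
t=39: L0/L1/L2 = -/-/G → run G
t=40: (idle)
t=41: (idle)
t=42: (idle)
t=43: (idle)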